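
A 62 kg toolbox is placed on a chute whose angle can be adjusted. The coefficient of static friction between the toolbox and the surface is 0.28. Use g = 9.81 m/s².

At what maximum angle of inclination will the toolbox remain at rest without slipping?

At the slip threshold, m g sin θ = μ_s · m g cos θ, so tan θ = μ_s.
θ_max = arctan(0.28) = 15.6°.

θ_max ≈ 15.6°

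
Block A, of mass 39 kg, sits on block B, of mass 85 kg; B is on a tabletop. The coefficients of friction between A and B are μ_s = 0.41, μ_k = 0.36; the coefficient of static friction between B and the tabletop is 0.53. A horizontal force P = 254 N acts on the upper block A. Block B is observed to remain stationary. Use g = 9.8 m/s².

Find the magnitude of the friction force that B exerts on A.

Between the blocks, N₁ = m_A g = 382.2 N.
So the A–B interface can sustain at most μ_s N₁ = 156.7 N of static friction.
Since P = 254 N > 156.7 N, A slides on B; the A–B friction is kinetic: f₁ = μ_k N₁ = 0.36×382.2 = 138 N.
By Newton's third law B feels 138 N forward from A. With B stationary, the floor's static friction on B balances it: f₂ = 138 N (well within μ_s(m_A+m_B)g = 644.1 N).

f ≈ 138 N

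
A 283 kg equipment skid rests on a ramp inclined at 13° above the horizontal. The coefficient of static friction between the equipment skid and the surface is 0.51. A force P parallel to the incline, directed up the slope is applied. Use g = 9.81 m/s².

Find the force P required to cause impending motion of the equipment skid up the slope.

At impending motion up the slope, friction acts down-slope at its limit: f = μ_s N.
P is parallel to the surface, so N = m g cos θ = 2710 N.
Along the incline: P = m g sin θ + μ_s N = 625 + 0.51×2710 = 2000 N.

P ≈ 2000 N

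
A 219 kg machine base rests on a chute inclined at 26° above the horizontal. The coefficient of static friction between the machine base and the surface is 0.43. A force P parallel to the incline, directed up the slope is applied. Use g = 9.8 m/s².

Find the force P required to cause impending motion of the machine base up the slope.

At impending motion up the slope, friction acts down-slope at its limit: f = μ_s N.
P is parallel to the surface, so N = m g cos θ = 1930 N.
Along the incline: P = m g sin θ + μ_s N = 941 + 0.43×1930 = 1770 N.

P ≈ 1770 N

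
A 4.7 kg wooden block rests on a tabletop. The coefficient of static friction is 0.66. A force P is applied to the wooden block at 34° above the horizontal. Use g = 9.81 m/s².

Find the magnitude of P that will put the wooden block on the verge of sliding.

P ≈ 25.4 N

N = m g − P sin α (the pull lifts the wooden block).
At impending slip, P cos α = μ_s N = μ_s (m g − P sin α).
Solving: P (cos α + μ_s sin α) = μ_s m g → P = 0.66×46.1/(cos 34° + 0.66 sin 34°) = 30.4/1.198 = 25.4 N.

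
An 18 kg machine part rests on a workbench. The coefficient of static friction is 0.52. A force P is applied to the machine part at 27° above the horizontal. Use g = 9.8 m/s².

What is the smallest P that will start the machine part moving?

P ≈ 81.4 N

N = m g − P sin α (the pull lifts the machine part).
At impending slip, P cos α = μ_s N = μ_s (m g − P sin α).
Solving: P (cos α + μ_s sin α) = μ_s m g → P = 0.52×176/(cos 27° + 0.52 sin 27°) = 91.7/1.127 = 81.4 N.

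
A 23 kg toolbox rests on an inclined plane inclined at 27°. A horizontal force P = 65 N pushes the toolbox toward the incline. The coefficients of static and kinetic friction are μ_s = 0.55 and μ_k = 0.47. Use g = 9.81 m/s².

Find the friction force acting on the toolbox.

Resolve perpendicular to the incline: N = m g cos θ + P sin θ = 23×9.81×cos 27° + 65×sin 27° = 230.5 N.
Parallel to the incline: P cos θ − m g sin θ = 57.92 − 102.4 = -44.52 N; the friction needed to balance this is 44.52 N acting up the slope.
Maximum static friction: μ_s N = 0.55 × 230.5 = 126.8 N.
|f_req| = 44.52 ≤ 126.8 N → the toolbox is in equilibrium; friction equals the required value.

f ≈ 44.5 N (up the incline)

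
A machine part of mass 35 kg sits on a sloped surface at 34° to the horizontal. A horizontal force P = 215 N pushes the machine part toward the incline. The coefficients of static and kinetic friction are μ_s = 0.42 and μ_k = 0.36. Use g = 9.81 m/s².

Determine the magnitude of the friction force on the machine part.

f ≈ 13.8 N (up the incline)

Resolve perpendicular to the incline: N = m g cos θ + P sin θ = 35×9.81×cos 34° + 215×sin 34° = 404.9 N.
Parallel to the incline: P cos θ − m g sin θ = 178.2 − 192 = -13.76 N; the friction needed to balance this is 13.76 N acting up the slope.
The limit of static friction is μ_s N = 170 N.
Since 13.76 N is within the 170 N limit, the machine part stays put and friction is exactly 13.8 N.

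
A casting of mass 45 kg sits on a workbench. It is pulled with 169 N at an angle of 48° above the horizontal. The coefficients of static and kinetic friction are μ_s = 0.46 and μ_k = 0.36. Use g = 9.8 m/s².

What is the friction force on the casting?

f ≈ 113 N

Vertical equilibrium gives N = m g − P sin α = 315.4 N.
For equilibrium, f = P cos α = 169×cos 48° = 113.1 N.
μ_s N = 0.46 × 315.4 = 145.1 N.
113.1 ≤ 145.1 N → static; friction equals the required 113 N.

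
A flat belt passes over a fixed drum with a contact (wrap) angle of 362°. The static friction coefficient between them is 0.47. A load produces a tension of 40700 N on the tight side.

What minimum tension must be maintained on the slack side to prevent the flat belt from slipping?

T_min ≈ 2090 N

Capstan equation at impending slip: T_tight/T_slack = e^{μβ}.
β = 362° = 6.318 rad; e^{μβ} = e^{0.47×6.318} = 19.48.
T_slack = T_tight / e^{μβ} = 40700 / 19.48 = 2090 N.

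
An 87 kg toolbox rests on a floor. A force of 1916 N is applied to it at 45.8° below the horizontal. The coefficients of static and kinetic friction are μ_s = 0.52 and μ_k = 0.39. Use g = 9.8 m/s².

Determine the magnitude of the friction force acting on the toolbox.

f ≈ 868 N

Vertical equilibrium gives N = m g + P sin α = 2226 N.
The horizontal driving force is P cos α = 1336 N, so equilibrium needs friction f = 1336 N.
The static-friction limit is μ_s N = 1158 N.
1336 > 1158 N → the toolbox slides; f = μ_k N = 0.39×2226 = 868 N.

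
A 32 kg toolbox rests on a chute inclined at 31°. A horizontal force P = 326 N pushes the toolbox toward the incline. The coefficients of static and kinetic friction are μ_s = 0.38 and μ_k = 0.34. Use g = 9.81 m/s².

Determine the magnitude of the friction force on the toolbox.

Normal direction: N = m g cos θ + P sin θ = 437 N.
Along the incline, the net driving force (taking up-slope positive) is P cos θ − m g sin θ = 279.4 − 161.7 = 117.8 N, so equilibrium requires friction f = -117.8 N (down-slope).
The limit of static friction is μ_s N = 166.1 N.
Since 117.8 N is within the 166.1 N limit, the toolbox stays put and friction is exactly 118 N.

f ≈ 118 N (down the incline)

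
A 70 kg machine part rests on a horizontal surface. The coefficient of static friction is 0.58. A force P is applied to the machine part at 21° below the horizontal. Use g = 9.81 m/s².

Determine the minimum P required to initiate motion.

P ≈ 549 N

N = m g + P sin α (the push presses the machine part into the horizontal surface).
At impending slip, P cos α = μ_s N = μ_s (m g + P sin α).
Solving: P (cos α − μ_s sin α) = μ_s m g → P = 0.58×687/(cos 21° − 0.58 sin 21°) = 398/0.7257 = 549 N.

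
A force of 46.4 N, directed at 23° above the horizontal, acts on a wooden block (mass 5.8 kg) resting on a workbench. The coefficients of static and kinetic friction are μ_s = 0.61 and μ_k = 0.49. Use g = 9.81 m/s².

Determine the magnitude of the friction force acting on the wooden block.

N = m g − P sin α = 56.9 − 46.4×sin 23° = 38.77 N.
The horizontal driving force is P cos α = 42.71 N, so equilibrium needs friction f = 42.71 N.
The static-friction limit is μ_s N = 23.65 N.
The required friction exceeds μ_s N, so the wooden block moves and f = μ_k N = 19 N.

f ≈ 19 N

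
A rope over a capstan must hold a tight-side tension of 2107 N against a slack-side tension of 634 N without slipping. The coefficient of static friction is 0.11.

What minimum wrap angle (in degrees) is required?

T₂/T₁ = e^{μβ} → β = ln(T₂/T₁)/μ.
β = ln(2107/634)/0.11 = 1.201/0.11 = 10.92 rad.
In degrees: β = 10.92 × 180/π = 626°.

β_min ≈ 626°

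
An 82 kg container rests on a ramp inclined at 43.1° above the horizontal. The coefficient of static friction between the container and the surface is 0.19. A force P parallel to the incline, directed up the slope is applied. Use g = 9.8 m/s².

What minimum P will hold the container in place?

The container tends to slide down (tan θ > μ_s), so at the point of impending slip friction acts up-slope at its limit: f = μ_s N.
P is parallel to the surface, so N = m g cos θ = 587 N.
Along the incline: P + μ_s N = m g sin θ, so P = 549 − 0.19×587 = 438 N.

P_min ≈ 438 N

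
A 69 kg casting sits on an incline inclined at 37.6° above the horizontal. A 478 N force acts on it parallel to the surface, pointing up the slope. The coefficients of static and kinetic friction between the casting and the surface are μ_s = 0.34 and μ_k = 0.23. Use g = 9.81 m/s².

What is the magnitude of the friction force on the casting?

f ≈ 65 N (down the incline)

The normal reaction is N = m g cos θ = 536.3 N.
The friction needed for equilibrium is m g sin θ − P = 413 − 478 = -65 N, measured positive up-slope.
The static-friction ceiling is μ_s N = 0.34 × 536.3 = 182.3 N.
Since |-65| ≤ 182.3 N, the casting remains in static equilibrium and friction takes exactly the required value.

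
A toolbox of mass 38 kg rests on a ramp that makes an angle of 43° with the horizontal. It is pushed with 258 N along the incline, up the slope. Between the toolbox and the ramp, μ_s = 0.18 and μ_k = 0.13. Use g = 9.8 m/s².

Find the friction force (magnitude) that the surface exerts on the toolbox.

The normal reaction is N = m g cos θ = 272.4 N.
The friction needed for equilibrium is m g sin θ − P = 254 − 258 = -4.024 N, measured positive up-slope.
Static friction can supply at most μ_s N = 49.02 N.
Since |-4.024| ≤ 49.02 N, no slip — friction simply equals what equilibrium demands.

f ≈ 4.02 N (down the incline)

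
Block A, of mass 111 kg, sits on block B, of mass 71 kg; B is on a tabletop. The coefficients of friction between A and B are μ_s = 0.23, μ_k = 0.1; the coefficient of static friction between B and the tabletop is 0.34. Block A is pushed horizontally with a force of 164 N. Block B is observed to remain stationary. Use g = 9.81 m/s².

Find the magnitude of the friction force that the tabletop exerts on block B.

The normal force B exerts on A is simply A's weight, N₁ = 1089 N.
Maximum static friction on A from B: μ_s N₁ = 0.23×1089 = 250.4 N.
Since P = 164 N ≤ 250.4 N, A does not slip on B; friction on A equals P = 164 N.
By Newton's third law B feels 164 N forward from A. With B stationary, the floor's static friction on B balances it: f₂ = 164 N (well within μ_s(m_A+m_B)g = 607 N).

f ≈ 164 N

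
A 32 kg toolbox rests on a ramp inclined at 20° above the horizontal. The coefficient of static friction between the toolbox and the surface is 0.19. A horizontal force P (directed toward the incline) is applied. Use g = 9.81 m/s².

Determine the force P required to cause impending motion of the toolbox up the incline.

P ≈ 187 N

At impending motion up the slope, friction acts down-slope at its limit: f = μ_s N.
Perpendicular to the incline: N = m g cos θ + P sin θ.
Along the incline: P cos θ = m g sin θ + μ_s N = m g sin θ + μ_s (m g cos θ + P sin θ).
Solving, P (cos θ − μ_s sin θ) = m g (sin θ + μ_s cos θ), so P = 32×9.81×(sin 20° + 0.19 cos 20°)/(cos 20° − 0.19 sin 20°) = 314×0.5206/0.8747 = 187 N.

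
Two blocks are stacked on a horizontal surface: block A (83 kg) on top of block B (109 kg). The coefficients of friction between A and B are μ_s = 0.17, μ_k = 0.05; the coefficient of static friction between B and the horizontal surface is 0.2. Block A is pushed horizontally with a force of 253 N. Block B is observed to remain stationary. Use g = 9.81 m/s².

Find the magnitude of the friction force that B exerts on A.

The normal force B exerts on A is simply A's weight, N₁ = 814.2 N.
Maximum static friction on A from B: μ_s N₁ = 0.17×814.2 = 138.4 N.
Since P = 253 N > 138.4 N, A slides on B; the A–B friction is kinetic: f₁ = μ_k N₁ = 0.05×814.2 = 40.7 N.
B experiences an equal 40.7 N forward from A (third law). B is in equilibrium, so the floor supplies f₂ = 40.7 N of static friction (limit μ_s(m_A+m_B)g = 376.7 N, not exceeded).

f ≈ 40.7 N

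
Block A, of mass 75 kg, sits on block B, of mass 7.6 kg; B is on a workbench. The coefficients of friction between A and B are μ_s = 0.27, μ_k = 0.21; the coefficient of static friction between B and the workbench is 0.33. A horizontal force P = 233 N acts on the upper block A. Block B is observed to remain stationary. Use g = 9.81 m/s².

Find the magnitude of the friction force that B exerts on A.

f ≈ 155 N

The normal force B exerts on A is simply A's weight, N₁ = 735.8 N.
Maximum static friction on A from B: μ_s N₁ = 0.27×735.8 = 198.7 N.
P = 233 N exceeds that limit, so A slips over B and the interface friction becomes kinetic: f₁ = μ_k N₁ = 0.21×735.8 = 155 N.
B experiences an equal 155 N forward from A (third law). B is in equilibrium, so the floor supplies f₂ = 155 N of static friction (limit μ_s(m_A+m_B)g = 267.4 N, not exceeded).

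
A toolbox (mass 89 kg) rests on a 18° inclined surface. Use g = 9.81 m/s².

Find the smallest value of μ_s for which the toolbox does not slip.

μ_s,min ≈ 0.325

At the slip threshold m g sin θ = μ_s m g cos θ, so μ_s,min = tan θ.
μ_s,min = tan 18° = 0.325.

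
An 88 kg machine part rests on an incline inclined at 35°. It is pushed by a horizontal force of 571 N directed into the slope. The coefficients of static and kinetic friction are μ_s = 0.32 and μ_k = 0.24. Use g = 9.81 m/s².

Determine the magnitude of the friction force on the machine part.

Resolve perpendicular to the incline: N = m g cos θ + P sin θ = 88×9.81×cos 35° + 571×sin 35° = 1035 N.
Parallel to the incline: P cos θ − m g sin θ = 467.7 − 495.2 = -27.42 N; the friction needed to balance this is 27.42 N acting up the slope.
The limit of static friction is μ_s N = 331.1 N.
|f_req| = 27.42 ≤ 331.1 N → the machine part is in equilibrium; friction equals the required value.

f ≈ 27.4 N (up the incline)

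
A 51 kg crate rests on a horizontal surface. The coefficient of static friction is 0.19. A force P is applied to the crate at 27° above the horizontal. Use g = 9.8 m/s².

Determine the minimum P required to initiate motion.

N = m g − P sin α (the pull lifts the crate).
At impending slip, P cos α = μ_s N = μ_s (m g − P sin α).
Solving: P (cos α + μ_s sin α) = μ_s m g → P = 0.19×500/(cos 27° + 0.19 sin 27°) = 95/0.9773 = 97.2 N.

P ≈ 97.2 N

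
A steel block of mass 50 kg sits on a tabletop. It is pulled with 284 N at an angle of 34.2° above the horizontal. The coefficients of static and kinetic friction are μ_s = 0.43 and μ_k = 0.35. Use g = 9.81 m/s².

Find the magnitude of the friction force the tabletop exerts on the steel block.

N = m g − P sin α = 490.5 − 284×sin 34.2° = 330.9 N.
The horizontal driving force is P cos α = 234.9 N, so equilibrium needs friction f = 234.9 N.
The static-friction limit is μ_s N = 142.3 N.
234.9 > 142.3 N → the steel block slides; f = μ_k N = 0.35×330.9 = 116 N.

f ≈ 116 N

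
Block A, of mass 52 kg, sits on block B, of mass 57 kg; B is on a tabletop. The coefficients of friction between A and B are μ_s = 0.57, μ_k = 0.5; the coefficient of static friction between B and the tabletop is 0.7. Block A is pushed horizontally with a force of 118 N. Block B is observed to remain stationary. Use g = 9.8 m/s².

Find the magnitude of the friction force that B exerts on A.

f ≈ 118 N

Between the blocks, N₁ = m_A g = 509.6 N.
Maximum static friction on A from B: μ_s N₁ = 0.57×509.6 = 290.5 N.
P = 118 N is within that limit, so A and B move together (both at rest); the A–B friction is simply f₁ = P = 118 N.
By Newton's third law B feels 118 N forward from A. With B stationary, the floor's static friction on B balances it: f₂ = 118 N (well within μ_s(m_A+m_B)g = 747.7 N).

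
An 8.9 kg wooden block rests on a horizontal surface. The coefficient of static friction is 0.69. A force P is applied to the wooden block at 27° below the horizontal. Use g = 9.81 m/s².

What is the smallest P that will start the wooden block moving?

N = m g + P sin α (the push presses the wooden block into the horizontal surface).
At impending slip, P cos α = μ_s N = μ_s (m g + P sin α).
Solving: P (cos α − μ_s sin α) = μ_s m g → P = 0.69×87.3/(cos 27° − 0.69 sin 27°) = 60.2/0.5778 = 104 N.

P ≈ 104 N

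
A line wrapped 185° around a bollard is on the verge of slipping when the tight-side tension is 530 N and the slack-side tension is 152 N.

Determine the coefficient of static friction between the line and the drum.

μ ≈ 0.387

T₂/T₁ = e^{μβ} → μ = ln(T₂/T₁)/β.
β = 185° = 3.229 rad.
μ = ln(530/152)/3.229 = ln(3.487)/3.229 = 0.387.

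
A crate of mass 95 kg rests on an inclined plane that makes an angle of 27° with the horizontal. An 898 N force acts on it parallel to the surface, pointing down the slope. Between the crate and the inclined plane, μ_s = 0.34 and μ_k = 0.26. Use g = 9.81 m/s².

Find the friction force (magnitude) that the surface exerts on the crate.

f ≈ 216 N (up the incline)

Perpendicular to the surface, N = m g cos θ = 95·9.81·cos 27° = 830.4 N.
Parallel to the incline, ΣF = 0 gives f = m g sin θ + P = 423.1 + 898 = 1321 N (up-slope positive).
The static-friction ceiling is μ_s N = 0.34 × 830.4 = 282.3 N.
|1321| exceeds 282.3 N, so the crate slips down-slope; friction is kinetic, f = μ_k N = 0.26×830.4 = 216 N.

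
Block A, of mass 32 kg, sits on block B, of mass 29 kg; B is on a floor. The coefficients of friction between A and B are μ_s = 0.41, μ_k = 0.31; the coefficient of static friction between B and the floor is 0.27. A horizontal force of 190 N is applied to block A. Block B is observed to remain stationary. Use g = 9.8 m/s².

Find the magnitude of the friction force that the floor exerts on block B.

Normal force at the A–B interface: N₁ = m_A g = 313.6 N.
So the A–B interface can sustain at most μ_s N₁ = 128.6 N of static friction.
P = 190 N exceeds that limit, so A slips over B and the interface friction becomes kinetic: f₁ = μ_k N₁ = 0.31×313.6 = 97.2 N.
By Newton's third law B feels 97.2 N forward from A. With B stationary, the floor's static friction on B balances it: f₂ = 97.2 N (well within μ_s(m_A+m_B)g = 161.4 N).

f ≈ 97.2 N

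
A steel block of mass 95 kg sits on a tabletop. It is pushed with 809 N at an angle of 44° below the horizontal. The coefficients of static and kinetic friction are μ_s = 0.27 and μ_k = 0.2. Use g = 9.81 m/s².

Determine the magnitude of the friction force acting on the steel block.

The vertical component of P adds to the normal force: N = m g + P sin α = 932 + 562 = 1494 N.
The horizontal driving force is P cos α = 581.9 N, so equilibrium needs friction f = 581.9 N.
μ_s N = 0.27 × 1494 = 403.4 N.
The required friction exceeds μ_s N, so the steel block moves and f = μ_k N = 299 N.

f ≈ 299 N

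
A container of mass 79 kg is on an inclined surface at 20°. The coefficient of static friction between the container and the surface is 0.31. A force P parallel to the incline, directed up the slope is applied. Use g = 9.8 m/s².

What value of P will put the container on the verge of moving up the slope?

P ≈ 490 N

At impending motion up the slope, friction acts down-slope at its limit: f = μ_s N.
P is parallel to the surface, so N = m g cos θ = 728 N.
Along the incline: P = m g sin θ + μ_s N = 265 + 0.31×728 = 490 N.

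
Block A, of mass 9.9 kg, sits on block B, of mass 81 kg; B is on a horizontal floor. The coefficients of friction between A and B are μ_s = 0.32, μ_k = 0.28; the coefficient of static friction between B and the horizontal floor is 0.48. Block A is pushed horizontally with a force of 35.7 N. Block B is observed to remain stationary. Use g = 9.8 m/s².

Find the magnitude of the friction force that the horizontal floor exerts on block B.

Between the blocks, N₁ = m_A g = 97.02 N.
So the A–B interface can sustain at most μ_s N₁ = 31.05 N of static friction.
Since P = 35.7 N > 31.05 N, A slides on B; the A–B friction is kinetic: f₁ = μ_k N₁ = 0.28×97.02 = 27.2 N.
B experiences an equal 27.2 N forward from A (third law). B is in equilibrium, so the floor supplies f₂ = 27.2 N of static friction (limit μ_s(m_A+m_B)g = 427.6 N, not exceeded).

f ≈ 27.2 N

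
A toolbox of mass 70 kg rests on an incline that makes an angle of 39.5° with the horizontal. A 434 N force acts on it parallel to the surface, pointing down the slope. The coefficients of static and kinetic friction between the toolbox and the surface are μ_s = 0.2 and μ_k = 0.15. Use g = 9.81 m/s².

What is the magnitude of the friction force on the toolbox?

f ≈ 79.5 N (up the incline)

Normal force: N = m g cos θ = 70 × 9.81 × cos 39.5° = 529.9 N.
Parallel to the incline, ΣF = 0 gives f = m g sin θ + P = 436.8 + 434 = 870.8 N (up-slope positive).
Static friction can supply at most μ_s N = 106 N.
Since |870.8| > 106 N, static friction cannot hold it; the toolbox slides down the incline and kinetic friction applies: f = μ_k N = 0.15 × 529.9 = 79.5 N.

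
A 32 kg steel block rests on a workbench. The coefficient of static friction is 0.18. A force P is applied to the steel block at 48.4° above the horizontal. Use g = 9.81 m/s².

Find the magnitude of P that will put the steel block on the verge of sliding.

P ≈ 70.8 N

N = m g − P sin α (the pull lifts the steel block).
At impending slip, P cos α = μ_s N = μ_s (m g − P sin α).
Solving: P (cos α + μ_s sin α) = μ_s m g → P = 0.18×314/(cos 48.4° + 0.18 sin 48.4°) = 56.5/0.7985 = 70.8 N.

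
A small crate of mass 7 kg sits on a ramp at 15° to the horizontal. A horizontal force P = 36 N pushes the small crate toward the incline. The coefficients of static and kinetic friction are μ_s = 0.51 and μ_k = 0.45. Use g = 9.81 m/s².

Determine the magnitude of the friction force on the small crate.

The horizontal push has a component P sin θ into the surface, so N = m g cos θ + P sin θ = 66.33 + 9.317 = 75.65 N.
Along the incline, the net driving force (taking up-slope positive) is P cos θ − m g sin θ = 34.77 − 17.77 = 17 N, so equilibrium requires friction f = -17 N (down-slope).
The limit of static friction is μ_s N = 38.58 N.
|f_req| = 17 ≤ 38.58 N → the small crate is in equilibrium; friction equals the required value.

f ≈ 17 N (down the incline)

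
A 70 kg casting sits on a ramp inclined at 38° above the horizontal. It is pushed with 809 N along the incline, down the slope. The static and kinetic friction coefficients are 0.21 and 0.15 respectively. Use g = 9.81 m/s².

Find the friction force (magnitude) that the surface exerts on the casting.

Perpendicular to the surface, N = m g cos θ = 70·9.81·cos 38° = 541.1 N.
The friction needed for equilibrium is m g sin θ + P = 422.8 + 809 = 1232 N, measured positive up-slope.
The static-friction ceiling is μ_s N = 0.21 × 541.1 = 113.6 N.
|1232| exceeds 113.6 N, so the casting slips down-slope; friction is kinetic, f = μ_k N = 0.15×541.1 = 81.2 N.

f ≈ 81.2 N (up the incline)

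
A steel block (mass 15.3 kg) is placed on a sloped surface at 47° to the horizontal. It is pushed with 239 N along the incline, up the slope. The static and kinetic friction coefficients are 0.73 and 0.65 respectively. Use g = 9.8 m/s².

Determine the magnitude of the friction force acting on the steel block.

Perpendicular to the surface, N = m g cos θ = 15.3·9.8·cos 47° = 102.3 N.
The friction needed for equilibrium is m g sin θ − P = 109.7 − 239 = -129.3 N, measured positive up-slope.
Static friction can supply at most μ_s N = 74.65 N.
Since |-129.3| > 74.65 N, static friction cannot hold it; the steel block slides up the incline and kinetic friction applies: f = μ_k N = 0.65 × 102.3 = 66.5 N.

f ≈ 66.5 N (down the incline)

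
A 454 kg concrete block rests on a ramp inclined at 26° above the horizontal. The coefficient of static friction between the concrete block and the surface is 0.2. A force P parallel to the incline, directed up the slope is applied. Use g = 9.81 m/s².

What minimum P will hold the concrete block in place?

The concrete block tends to slide down (tan θ > μ_s), so at the point of impending slip friction acts up-slope at its limit: f = μ_s N.
P is parallel to the surface, so N = m g cos θ = 4000 N.
Along the incline: P + μ_s N = m g sin θ, so P = 1950 − 0.2×4000 = 1150 N.

P_min ≈ 1150 N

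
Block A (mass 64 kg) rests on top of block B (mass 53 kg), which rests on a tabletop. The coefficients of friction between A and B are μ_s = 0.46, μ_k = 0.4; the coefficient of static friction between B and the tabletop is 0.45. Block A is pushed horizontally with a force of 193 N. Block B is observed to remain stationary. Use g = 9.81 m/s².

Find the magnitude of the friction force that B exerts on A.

Between the blocks, N₁ = m_A g = 627.8 N.
So the A–B interface can sustain at most μ_s N₁ = 288.8 N of static friction.
P = 193 N is within that limit, so A and B move together (both at rest); the A–B friction is simply f₁ = P = 193 N.
B experiences an equal 193 N forward from A (third law). B is in equilibrium, so the floor supplies f₂ = 193 N of static friction (limit μ_s(m_A+m_B)g = 516.5 N, not exceeded).

f ≈ 193 N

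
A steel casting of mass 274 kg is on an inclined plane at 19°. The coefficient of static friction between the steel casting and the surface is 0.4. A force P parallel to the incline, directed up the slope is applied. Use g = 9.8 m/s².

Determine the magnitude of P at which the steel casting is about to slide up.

At impending motion up the slope, friction acts down-slope at its limit: f = μ_s N.
P is parallel to the surface, so N = m g cos θ = 2540 N.
Along the incline: P = m g sin θ + μ_s N = 874 + 0.4×2540 = 1890 N.

P ≈ 1890 N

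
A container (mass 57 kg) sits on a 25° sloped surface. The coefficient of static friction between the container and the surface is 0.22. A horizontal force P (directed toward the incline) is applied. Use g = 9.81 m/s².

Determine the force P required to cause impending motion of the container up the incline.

P ≈ 428 N

At impending motion up the slope, friction acts down-slope at its limit: f = μ_s N.
Perpendicular to the incline: N = m g cos θ + P sin θ.
Along the incline: P cos θ = m g sin θ + μ_s N = m g sin θ + μ_s (m g cos θ + P sin θ).
Solving, P (cos θ − μ_s sin θ) = m g (sin θ + μ_s cos θ), so P = 57×9.81×(sin 25° + 0.22 cos 25°)/(cos 25° − 0.22 sin 25°) = 559×0.622/0.8133 = 428 N.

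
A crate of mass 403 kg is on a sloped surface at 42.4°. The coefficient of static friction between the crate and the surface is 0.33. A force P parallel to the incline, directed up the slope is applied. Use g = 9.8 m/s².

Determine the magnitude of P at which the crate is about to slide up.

P ≈ 3630 N

At impending motion up the slope, friction acts down-slope at its limit: f = μ_s N.
P is parallel to the surface, so N = m g cos θ = 2920 N.
Along the incline: P = m g sin θ + μ_s N = 2660 + 0.33×2920 = 3630 N.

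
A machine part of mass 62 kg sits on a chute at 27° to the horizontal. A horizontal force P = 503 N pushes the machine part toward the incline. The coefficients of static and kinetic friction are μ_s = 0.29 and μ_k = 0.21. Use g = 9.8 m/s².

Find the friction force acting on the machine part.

The horizontal push has a component P sin θ into the surface, so N = m g cos θ + P sin θ = 541.4 + 228.4 = 769.7 N.
Parallel to the incline: P cos θ − m g sin θ = 448.2 − 275.8 = 172.3 N; the friction needed to balance this is 172.3 N acting down the slope.
Maximum static friction: μ_s N = 0.29 × 769.7 = 223.2 N.
Since 172.3 N is within the 223.2 N limit, the machine part stays put and friction is exactly 172 N.

f ≈ 172 N (down the incline)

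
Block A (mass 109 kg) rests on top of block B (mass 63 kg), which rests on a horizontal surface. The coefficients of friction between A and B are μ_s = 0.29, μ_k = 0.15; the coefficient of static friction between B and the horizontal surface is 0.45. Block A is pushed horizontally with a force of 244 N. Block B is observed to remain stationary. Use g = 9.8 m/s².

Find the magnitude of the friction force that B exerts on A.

Normal force at the A–B interface: N₁ = m_A g = 1068 N.
So the A–B interface can sustain at most μ_s N₁ = 309.8 N of static friction.
Since P = 244 N ≤ 309.8 N, A does not slip on B; friction on A equals P = 244 N.
By Newton's third law B feels 244 N forward from A. With B stationary, the floor's static friction on B balances it: f₂ = 244 N (well within μ_s(m_A+m_B)g = 758.5 N).

f ≈ 244 N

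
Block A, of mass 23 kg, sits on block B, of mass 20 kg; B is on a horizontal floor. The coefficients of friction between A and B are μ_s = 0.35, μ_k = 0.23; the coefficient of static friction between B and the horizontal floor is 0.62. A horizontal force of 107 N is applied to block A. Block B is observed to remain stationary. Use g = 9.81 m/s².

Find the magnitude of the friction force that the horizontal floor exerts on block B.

Between the blocks, N₁ = m_A g = 225.6 N.
Maximum static friction on A from B: μ_s N₁ = 0.35×225.6 = 78.97 N.
Since P = 107 N > 78.97 N, A slides on B; the A–B friction is kinetic: f₁ = μ_k N₁ = 0.23×225.6 = 51.9 N.
By Newton's third law B feels 51.9 N forward from A. With B stationary, the floor's static friction on B balances it: f₂ = 51.9 N (well within μ_s(m_A+m_B)g = 261.5 N).

f ≈ 51.9 N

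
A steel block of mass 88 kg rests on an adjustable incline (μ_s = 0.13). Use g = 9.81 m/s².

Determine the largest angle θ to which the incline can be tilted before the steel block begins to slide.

At the slip threshold, m g sin θ = μ_s · m g cos θ, so tan θ = μ_s.
θ_max = arctan(0.13) = 7.41°.

θ_max ≈ 7.41°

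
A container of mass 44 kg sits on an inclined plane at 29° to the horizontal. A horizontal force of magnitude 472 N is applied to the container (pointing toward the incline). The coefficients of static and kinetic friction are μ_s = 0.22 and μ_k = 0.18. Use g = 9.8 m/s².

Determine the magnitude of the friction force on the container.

Normal direction: N = m g cos θ + P sin θ = 606 N.
Along the incline, the net driving force (taking up-slope positive) is P cos θ − m g sin θ = 412.8 − 209 = 203.8 N, so equilibrium requires friction f = -203.8 N (down-slope).
The limit of static friction is μ_s N = 133.3 N.
|f_req| = 203.8 > 133.3 N → the container slides up the incline; f = μ_k N = 0.18 × 606 = 109 N.

f ≈ 109 N (down the incline)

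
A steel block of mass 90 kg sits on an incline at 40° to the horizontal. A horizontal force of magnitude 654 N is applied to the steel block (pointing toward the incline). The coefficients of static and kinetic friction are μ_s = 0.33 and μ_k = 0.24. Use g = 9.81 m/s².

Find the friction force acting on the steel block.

Resolve perpendicular to the incline: N = m g cos θ + P sin θ = 90×9.81×cos 40° + 654×sin 40° = 1097 N.
Parallel to the incline: P cos θ − m g sin θ = 501 − 567.5 = -66.52 N; the friction needed to balance this is 66.52 N acting up the slope.
Maximum static friction: μ_s N = 0.33 × 1097 = 361.9 N.
|f_req| = 66.52 ≤ 361.9 N → the steel block is in equilibrium; friction equals the required value.

f ≈ 66.5 N (up the incline)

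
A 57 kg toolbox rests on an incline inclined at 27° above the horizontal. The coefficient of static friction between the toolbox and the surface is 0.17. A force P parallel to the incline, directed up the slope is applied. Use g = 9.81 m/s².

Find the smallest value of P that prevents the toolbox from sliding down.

The toolbox tends to slide down (tan θ > μ_s), so at the point of impending slip friction acts up-slope at its limit: f = μ_s N.
P is parallel to the surface, so N = m g cos θ = 498 N.
Along the incline: P + μ_s N = m g sin θ, so P = 254 − 0.17×498 = 169 N.

P_min ≈ 169 N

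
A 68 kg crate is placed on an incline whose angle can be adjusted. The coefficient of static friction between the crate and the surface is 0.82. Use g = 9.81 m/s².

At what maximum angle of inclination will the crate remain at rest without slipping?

θ_max ≈ 39.4°

At the slip threshold, m g sin θ = μ_s · m g cos θ, so tan θ = μ_s.
θ_max = arctan(0.82) = 39.4°.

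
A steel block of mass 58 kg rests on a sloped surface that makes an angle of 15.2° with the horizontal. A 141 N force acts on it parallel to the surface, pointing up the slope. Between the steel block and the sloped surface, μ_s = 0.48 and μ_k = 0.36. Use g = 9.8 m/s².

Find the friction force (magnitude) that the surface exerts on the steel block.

Normal force: N = m g cos θ = 58 × 9.8 × cos 15.2° = 548.5 N.
Parallel to the incline, ΣF = 0 gives f = m g sin θ − P = 149 − 141 = 8.028 N (up-slope positive).
The static-friction ceiling is μ_s N = 0.48 × 548.5 = 263.3 N.
Since |8.028| ≤ 263.3 N, static friction is sufficient; f equals the required value, not μ_s N.

f ≈ 8.03 N (up the incline)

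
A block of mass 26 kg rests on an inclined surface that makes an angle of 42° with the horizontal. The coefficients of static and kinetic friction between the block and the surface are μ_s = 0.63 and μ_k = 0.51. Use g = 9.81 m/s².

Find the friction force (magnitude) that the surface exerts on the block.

Perpendicular to the surface, N = m g cos θ = 26·9.81·cos 42° = 189.5 N.
Along the slope the weight component is m g sin θ = 170.7 N; friction must supply exactly this, acting up-slope.
Maximum static friction available: μ_s N = 0.63 × 189.5 = 119.4 N.
|170.7| exceeds 119.4 N, so the block slips down-slope; friction is kinetic, f = μ_k N = 0.51×189.5 = 96.7 N.

f ≈ 96.7 N (up the incline)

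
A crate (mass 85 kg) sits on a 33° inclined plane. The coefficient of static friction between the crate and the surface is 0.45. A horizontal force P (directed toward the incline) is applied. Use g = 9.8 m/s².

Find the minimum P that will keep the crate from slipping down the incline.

The crate tends to slide down (tan θ > μ_s), so at the point of impending slip friction acts up-slope at its limit: f = μ_s N.
Perpendicular to the incline: N = m g cos θ + P sin θ.
Along the incline: P cos θ + μ_s N = m g sin θ, i.e. P cos θ + μ_s (m g cos θ + P sin θ) = m g sin θ.
Solving, P (cos θ + μ_s sin θ) = m g (sin θ − μ_s cos θ), so P = 833×0.1672/1.084 = 129 N.

P_min ≈ 129 N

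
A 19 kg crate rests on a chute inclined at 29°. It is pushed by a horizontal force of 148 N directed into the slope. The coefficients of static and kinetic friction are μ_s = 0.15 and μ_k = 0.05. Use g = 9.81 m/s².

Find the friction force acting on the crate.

f ≈ 11.7 N (down the incline)

Normal direction: N = m g cos θ + P sin θ = 234.8 N.
Parallel to the incline: P cos θ − m g sin θ = 129.4 − 90.36 = 39.08 N; the friction needed to balance this is 39.08 N acting down the slope.
The limit of static friction is μ_s N = 35.22 N.
The required 39.08 N exceeds the static limit, so the crate slides up-slope and f = μ_k N = 0.05×234.8 = 11.7 N.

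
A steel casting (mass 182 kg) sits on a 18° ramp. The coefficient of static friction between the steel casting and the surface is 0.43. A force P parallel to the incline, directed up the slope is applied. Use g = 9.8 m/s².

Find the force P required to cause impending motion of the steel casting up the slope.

P ≈ 1280 N

At impending motion up the slope, friction acts down-slope at its limit: f = μ_s N.
P is parallel to the surface, so N = m g cos θ = 1700 N.
Along the incline: P = m g sin θ + μ_s N = 551 + 0.43×1700 = 1280 N.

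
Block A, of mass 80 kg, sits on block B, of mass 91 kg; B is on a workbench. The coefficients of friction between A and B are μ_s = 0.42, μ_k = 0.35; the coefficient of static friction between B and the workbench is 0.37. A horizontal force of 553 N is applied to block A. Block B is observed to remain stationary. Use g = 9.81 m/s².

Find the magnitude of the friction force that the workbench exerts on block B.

Normal force at the A–B interface: N₁ = m_A g = 784.8 N.
So the A–B interface can sustain at most μ_s N₁ = 329.6 N of static friction.
Since P = 553 N > 329.6 N, A slides on B; the A–B friction is kinetic: f₁ = μ_k N₁ = 0.35×784.8 = 275 N.
B experiences an equal 275 N forward from A (third law). B is in equilibrium, so the floor supplies f₂ = 275 N of static friction (limit μ_s(m_A+m_B)g = 620.7 N, not exceeded).

f ≈ 275 N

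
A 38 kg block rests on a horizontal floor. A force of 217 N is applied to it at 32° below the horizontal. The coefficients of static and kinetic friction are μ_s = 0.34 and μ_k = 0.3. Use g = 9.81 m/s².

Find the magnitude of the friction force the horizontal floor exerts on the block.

f ≈ 146 N

Vertical equilibrium gives N = m g + P sin α = 487.8 N.
The horizontal driving force is P cos α = 184 N, so equilibrium needs friction f = 184 N.
μ_s N = 0.34 × 487.8 = 165.8 N.
The required friction exceeds μ_s N, so the block moves and f = μ_k N = 146 N.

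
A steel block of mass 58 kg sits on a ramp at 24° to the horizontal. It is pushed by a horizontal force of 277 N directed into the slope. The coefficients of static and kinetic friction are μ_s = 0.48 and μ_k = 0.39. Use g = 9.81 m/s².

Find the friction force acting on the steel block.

The horizontal push has a component P sin θ into the surface, so N = m g cos θ + P sin θ = 519.8 + 112.7 = 632.5 N.
Along the incline, the net driving force (taking up-slope positive) is P cos θ − m g sin θ = 253.1 − 231.4 = 21.63 N, so equilibrium requires friction f = -21.63 N (down-slope).
The limit of static friction is μ_s N = 303.6 N.
Since 21.63 N is within the 303.6 N limit, the steel block stays put and friction is exactly 21.6 N.

f ≈ 21.6 N (down the incline)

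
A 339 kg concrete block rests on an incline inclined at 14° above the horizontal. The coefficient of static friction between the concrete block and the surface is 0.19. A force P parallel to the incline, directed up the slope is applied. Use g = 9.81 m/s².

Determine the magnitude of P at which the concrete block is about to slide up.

P ≈ 1420 N

At impending motion up the slope, friction acts down-slope at its limit: f = μ_s N.
P is parallel to the surface, so N = m g cos θ = 3230 N.
Along the incline: P = m g sin θ + μ_s N = 805 + 0.19×3230 = 1420 N.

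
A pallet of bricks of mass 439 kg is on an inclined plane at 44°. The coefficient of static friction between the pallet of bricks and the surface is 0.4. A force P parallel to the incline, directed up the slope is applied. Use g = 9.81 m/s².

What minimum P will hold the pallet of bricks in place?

P_min ≈ 1750 N

The pallet of bricks tends to slide down (tan θ > μ_s), so at the point of impending slip friction acts up-slope at its limit: f = μ_s N.
P is parallel to the surface, so N = m g cos θ = 3100 N.
Along the incline: P + μ_s N = m g sin θ, so P = 2990 − 0.4×3100 = 1750 N.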